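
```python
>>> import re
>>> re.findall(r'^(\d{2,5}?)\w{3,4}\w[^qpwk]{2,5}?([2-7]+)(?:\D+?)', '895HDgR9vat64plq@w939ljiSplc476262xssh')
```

A non-greedy quantifier consumes as few characters as it can — just enough that the remainder of the pattern still matches from where it stops; whatever follows it matches normally.
2 groups means the one result is a tuple of 2 captured strings — 1 here.

[('89', '64')]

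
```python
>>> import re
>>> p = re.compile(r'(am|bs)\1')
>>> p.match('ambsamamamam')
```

None

`match` is anchored at position 0; if the pattern doesn't fit there, it returns None.
Here the string doesn't start with a match, so the call returns None.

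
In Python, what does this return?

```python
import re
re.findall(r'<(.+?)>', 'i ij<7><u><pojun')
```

['7', 'u']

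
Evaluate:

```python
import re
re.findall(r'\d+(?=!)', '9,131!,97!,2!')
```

Lookahead/lookbehind check context without consuming it, so the matched span excludes the asserted characters.
Matches: at [2:5] → '131'; at [7:9] → '97'; at [11:12] → '2'.
`findall` yields the raw match text (3 of them) because the pattern has no groups.

['131', '97', '2']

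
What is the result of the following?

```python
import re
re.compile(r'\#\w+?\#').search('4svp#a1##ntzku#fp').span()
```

The match spans [4:8] → '#a1#'.

(4, 8)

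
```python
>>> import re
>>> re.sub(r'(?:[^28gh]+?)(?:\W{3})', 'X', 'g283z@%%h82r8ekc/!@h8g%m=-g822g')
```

'g28Xh82r8Xh8g%m=-g822g'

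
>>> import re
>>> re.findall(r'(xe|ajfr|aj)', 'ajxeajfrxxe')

['aj', 'xe', 'ajfr', 'xe']

Branches in `(...|...)` are attempted left-to-right; the first branch that allows the whole pattern to succeed is taken.
Walking the string: at [0:2] match 'aj', group 1 = 'aj'; at [2:4] match 'xe', group 1 = 'xe'; at [4:8] match 'ajfr', group 1 = 'ajfr'; at [9:11] match 'xe', group 1 = 'xe'.
One capturing group, so `findall` returns just the captured substring from each match — 4 in all.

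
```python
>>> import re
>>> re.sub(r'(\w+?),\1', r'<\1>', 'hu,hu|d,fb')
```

'<hu>|d,fb'

A backreference is literal: `\1` must see the identical characters the first group matched.
Matches: at [0:5] → 'hu,hu'.
Each match is replaced using the text its own group 1 captured.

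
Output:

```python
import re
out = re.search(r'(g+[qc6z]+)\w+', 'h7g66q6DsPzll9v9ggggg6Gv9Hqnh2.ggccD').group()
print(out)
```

g66q6DsPzll9v9ggggg6Gv9Hqnh2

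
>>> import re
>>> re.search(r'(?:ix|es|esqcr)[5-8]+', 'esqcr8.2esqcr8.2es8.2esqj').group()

'esqcr8'

`search` walks the string left to right and returns the first match it finds.
The match spans [0:6] → 'esqcr8'.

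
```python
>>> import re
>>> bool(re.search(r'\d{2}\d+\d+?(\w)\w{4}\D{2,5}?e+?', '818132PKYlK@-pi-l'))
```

False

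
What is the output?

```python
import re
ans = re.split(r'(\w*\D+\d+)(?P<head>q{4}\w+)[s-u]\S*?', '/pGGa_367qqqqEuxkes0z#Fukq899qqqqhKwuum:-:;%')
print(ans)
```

A non-greedy quantifier consumes as few characters as it can — just enough that the remainder of the pattern still matches from where it stops; whatever follows it matches normally.
The group in the pattern means `split` returns the separators' captures alongside the pieces.

['', '/pGGa_367', 'qqqqEuxke', '', '0z#Fukq899', 'qqqqhKwu', 'm:-:;%']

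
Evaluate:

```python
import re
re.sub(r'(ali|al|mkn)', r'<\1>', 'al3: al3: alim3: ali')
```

Alternation tries branches left to right and keeps the first one that lets the overall match succeed at that position.
Matches: at [0:2] → 'al'; at [5:7] → 'al'; at [10:13] → 'ali'; at [17:20] → 'ali'.
`\1` in the replacement pulls in group 1's text for each match.

'<al>3: <al>3: <ali>m3: <ali>'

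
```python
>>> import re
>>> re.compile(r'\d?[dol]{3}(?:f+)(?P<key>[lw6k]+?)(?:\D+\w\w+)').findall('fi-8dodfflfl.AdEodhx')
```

`findall` collects group 1 from the one match (1 total).

['l']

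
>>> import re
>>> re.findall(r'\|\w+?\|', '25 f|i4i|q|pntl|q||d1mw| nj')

`findall` yields the raw match text (3 of them) because the pattern has no groups.

['|i4i|', '|pntl|', '|d1mw|']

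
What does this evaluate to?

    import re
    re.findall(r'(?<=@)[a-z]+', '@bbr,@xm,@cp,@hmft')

Because the assertion is zero-width, the text it checks is not consumed and won't appear in the result.
`findall` yields the raw match text (4 of them) because the pattern has no groups.

['bbr', 'xm', 'cp', 'hmft']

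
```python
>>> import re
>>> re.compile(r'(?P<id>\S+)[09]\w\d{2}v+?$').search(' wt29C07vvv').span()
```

(1, 11)

Pattern: one or more of a non-whitespace character (captured as 'id'); then one of [09]; then a word character, then exactly 2 of a digit; then one or more of a literal 'v' (lazy); then anchored at the end.
`re.search` tries every starting position until one works.
The match spans [1:11] → 'wt29C07vvv'.
Captured: group 1 = 'wt2'.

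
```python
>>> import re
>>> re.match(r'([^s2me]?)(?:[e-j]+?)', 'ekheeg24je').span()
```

(0, 1)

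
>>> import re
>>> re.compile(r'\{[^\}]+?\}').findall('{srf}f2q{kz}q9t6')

With no groups in the pattern, `findall` gives back each whole match — 2 here.

['{srf}', '{kz}']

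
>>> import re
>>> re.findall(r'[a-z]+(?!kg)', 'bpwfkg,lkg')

['bpwfkg', 'lkg']

`(?!…)`/`(?<!…)` only lets a position through if the neighbouring text does NOT match; no characters are consumed.
Since nothing is captured, `findall` lists the 2 matched substrings directly.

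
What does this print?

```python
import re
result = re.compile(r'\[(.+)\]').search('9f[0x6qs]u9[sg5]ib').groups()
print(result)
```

('0x6qs]u9[sg5',)

`re.search` scans for the first position where the pattern succeeds.
The match spans [2:16] → '[0x6qs]u9[sg5]'.
Captured: group 1 = '0x6qs]u9[sg5'.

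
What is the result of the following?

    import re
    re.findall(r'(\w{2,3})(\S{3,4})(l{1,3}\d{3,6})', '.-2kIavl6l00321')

[('2kI', 'avl6', 'l00321')]

Pattern: 2 to 3 of a word character (captured); then 3 to 4 of a non-whitespace character (captured); then 1 to 3 of the literal 'l', then 3 to 6 of a digit (captured).
3 groups means the one result is a tuple of 3 captured strings — 1 here.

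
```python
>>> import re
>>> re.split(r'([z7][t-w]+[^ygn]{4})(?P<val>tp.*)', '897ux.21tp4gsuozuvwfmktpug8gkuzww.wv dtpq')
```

Pattern: one of [z7], then one or more of a character in [t-w], then exactly 4 of any character except [ygn] (captured); then the literal 'tp', then zero or more of any character (captured as 'val').
Matches to split on: at [2:41] → '7ux.21tp4gsuozuvwfmktpug8gkuzww.wv dtpq'.
Because the pattern has a capturing group, `split` also inserts each captured text between the pieces.

['89', '7ux.21', 'tp4gsuozuvwfmktpug8gkuzww.wv dtpq', '']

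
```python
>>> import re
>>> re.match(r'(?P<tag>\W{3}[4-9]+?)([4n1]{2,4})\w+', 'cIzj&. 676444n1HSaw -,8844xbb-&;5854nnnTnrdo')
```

`match` is anchored at position 0; if the pattern doesn't fit there, it returns None.
Here the pattern fails at index 0, so the call returns None.

None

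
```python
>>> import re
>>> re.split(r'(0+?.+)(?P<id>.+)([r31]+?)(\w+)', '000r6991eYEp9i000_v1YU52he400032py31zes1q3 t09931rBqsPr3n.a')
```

Because the pattern has a capturing group, `split` also inserts each captured text between the pieces.

['', '000r6991eYEp9i000_v1YU52he400032py31zes1q3 t09931rBqsP', 'r', '3', 'n', '.a']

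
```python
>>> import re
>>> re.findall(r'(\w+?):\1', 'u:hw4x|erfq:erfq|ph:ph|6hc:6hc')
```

`\1` has to match the exact text group 1 already captured.
Walking the string: at [7:16] match 'erfq:erfq', group 1 = 'erfq'; at [17:22] match 'ph:ph', group 1 = 'ph'; at [23:30] match '6hc:6hc', group 1 = '6hc'.
One capturing group, so `findall` returns just the captured substring from each match — 3 in all.

['erfq', 'ph', '6hc']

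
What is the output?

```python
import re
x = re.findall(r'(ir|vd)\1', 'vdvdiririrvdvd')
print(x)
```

['vd', 'ir', 'vd']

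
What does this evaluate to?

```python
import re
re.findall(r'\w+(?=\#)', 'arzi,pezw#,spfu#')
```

['pezw', 'spfu']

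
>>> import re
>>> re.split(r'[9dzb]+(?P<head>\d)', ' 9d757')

This matches one or more of one of [9dzb]; then a digit (captured as 'head').
Matches to split on: at [1:4] → '9d7'.
Because the pattern has a capturing group, `split` also inserts each captured text between the pieces.

[' ', '7', '57']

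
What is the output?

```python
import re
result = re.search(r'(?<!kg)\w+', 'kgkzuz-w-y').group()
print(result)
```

kgkzuz

The negative lookaround is zero-width — it rules out positions where the adjacent text would match, without consuming anything.
The match spans [0:6] → 'kgkzuz'.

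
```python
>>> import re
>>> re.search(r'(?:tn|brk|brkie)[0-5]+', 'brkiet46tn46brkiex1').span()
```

(8, 11)

The match spans [8:11] → 'tn4'.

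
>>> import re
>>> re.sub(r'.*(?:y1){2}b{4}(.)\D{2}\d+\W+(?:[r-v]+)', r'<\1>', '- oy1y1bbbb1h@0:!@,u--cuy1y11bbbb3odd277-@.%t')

This matches zero or more of any character, then the literal 'y1' repeated 2 times, then exactly 4 of a literal 'b'; then any character (captured); then exactly 2 of a non-digit, then one or more of a digit, then one or more of a non-word character; then one or more of a character in [r-v] (non-capturing group).
Matches: at [0:20] → '- oy1y1bbbb1h@0:!@,u'.
`\1` in the replacement pulls in group 1's text for each match.

'<1>--cuy1y11bbbb3odd277-@.%t'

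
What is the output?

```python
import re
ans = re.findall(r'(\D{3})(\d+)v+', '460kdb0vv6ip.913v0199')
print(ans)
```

[('kdb', '0'), ('ip.', '913')]

This matches exactly 3 of a non-digit (captured); then one or more of a digit (captured); then one or more of a literal 'v'.
2 groups means each result is a tuple of 2 captured strings — 2 here.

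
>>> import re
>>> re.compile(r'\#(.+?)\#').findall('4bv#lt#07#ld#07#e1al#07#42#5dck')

['lt', 'ld', 'e1al', '42']

A non-greedy quantifier consumes as few characters as it can — just enough that the remainder of the pattern still matches from where it stops; whatever follows it matches normally.
One capturing group, so `findall` returns just the captured substring from each match — 4 in all.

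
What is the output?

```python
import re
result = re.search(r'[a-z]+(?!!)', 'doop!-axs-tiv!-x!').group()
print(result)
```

`(?!…)`/`(?<!…)` only lets a position through if the neighbouring text does NOT match; no characters are consumed.
`search` walks the string left to right and returns the first match it finds.
The match spans [0:3] → 'doo'.

doo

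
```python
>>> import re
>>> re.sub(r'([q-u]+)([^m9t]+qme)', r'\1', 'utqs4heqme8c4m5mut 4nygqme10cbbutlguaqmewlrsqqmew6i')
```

'utqs8c4m5mut10cbbutwlrsw6i'

This matches one or more of a character in [q-u] (captured); then one or more of any character except [m9t], then the literal 'qme' (captured).
Matches: at [0:10] → 'utqs4heqme'; at [16:26] → 'ut 4nygqme'; at [31:40] → 'utlguaqme'; at [42:48] → 'rsqqme'.
Each match is replaced using the text its own group 1 captured.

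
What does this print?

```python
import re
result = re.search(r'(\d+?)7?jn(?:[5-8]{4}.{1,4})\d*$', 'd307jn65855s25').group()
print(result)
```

Pattern: one or more of a digit (lazy) (captured); then optionally the literal '7', then the literal 'jn'; then exactly 4 of a character in [5-8], then 1 to 4 of any character (non-capturing group); then zero or more of a digit; then anchored at the end.
The match spans [1:14] → '307jn65855s25'.

307jn65855s25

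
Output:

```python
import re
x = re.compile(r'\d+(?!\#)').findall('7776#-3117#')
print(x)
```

['777', '311']

`(?!…)`/`(?<!…)` only lets a position through if the neighbouring text does NOT match; no characters are consumed.
No capturing groups, so `findall` returns the 2 full match strings.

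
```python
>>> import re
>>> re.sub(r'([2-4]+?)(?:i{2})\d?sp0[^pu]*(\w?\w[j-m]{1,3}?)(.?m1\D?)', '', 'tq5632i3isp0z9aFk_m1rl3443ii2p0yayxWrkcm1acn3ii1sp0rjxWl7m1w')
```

'tq5632i3isp0z9aFk_m1rl3443ii2p0yayxWrkcm1acn'

Pattern: one or more of a character in [2-4] (lazy) (captured); then exactly 2 of a literal 'i' (non-capturing group); then optionally a digit, then the literal 'sp0', then zero or more of any character except [pu]; then optionally a word character, then a word character, then 1 to 3 of a character in [j-m] (lazy) (captured); then optionally any character, then the literal 'm1', then optionally a non-digit (captured).
Matches: at [44:60] → '3ii1sp0rjxWl7m1w'.
Every occurrence is swapped for ''.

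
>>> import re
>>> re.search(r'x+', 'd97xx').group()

The pattern matches one or more of a literal 'x'.
`search` walks the string left to right and returns the first match it finds.
The match spans [3:5] → 'xx'.

'xx'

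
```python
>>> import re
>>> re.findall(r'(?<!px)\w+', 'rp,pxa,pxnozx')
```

A negative assertion filters positions out without eating any characters.
`findall` yields the raw match text (3 of them) because the pattern has no groups.

['rp', 'pxa', 'pxnozx']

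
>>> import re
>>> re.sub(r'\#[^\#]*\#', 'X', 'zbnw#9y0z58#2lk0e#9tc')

'zbnwX2lk0e#9tc'

Matches: at [4:12] → '#9y0z58#'.
Every occurrence is swapped for 'X'.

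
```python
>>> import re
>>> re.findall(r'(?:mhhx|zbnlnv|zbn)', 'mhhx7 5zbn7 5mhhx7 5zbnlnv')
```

['mhhx', 'zbn', 'mhhx', 'zbnlnv']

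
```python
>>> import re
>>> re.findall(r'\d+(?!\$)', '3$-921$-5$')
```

['92']

A negative assertion filters positions out without eating any characters.
Walking the string: at [3:5] → '92'.
`findall` yields the raw match text (1 of them) because the pattern has no groups.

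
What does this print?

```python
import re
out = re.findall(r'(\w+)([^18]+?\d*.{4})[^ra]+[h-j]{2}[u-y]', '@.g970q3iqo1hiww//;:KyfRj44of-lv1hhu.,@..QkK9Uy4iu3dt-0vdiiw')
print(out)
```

A `+?`/`*?`/`{m,n}?` starts at its minimum and grows only as far as needed for what follows to match.
With 2 capturing groups, `findall` returns a 2-tuple per match.

[('g970q3iqo1hiww', '//;:K')]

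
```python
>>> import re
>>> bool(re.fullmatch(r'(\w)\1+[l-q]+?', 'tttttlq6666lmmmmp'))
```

`re.fullmatch` is like wrapping the pattern in `^…$` (in single-line mode).
Here there's no way to consume every character, so the call returns None, and `bool(None)` is False.

False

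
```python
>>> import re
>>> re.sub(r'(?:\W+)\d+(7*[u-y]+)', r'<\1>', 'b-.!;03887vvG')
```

'b<vv>G'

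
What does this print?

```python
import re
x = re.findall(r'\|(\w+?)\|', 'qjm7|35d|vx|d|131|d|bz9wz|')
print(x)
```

['35d', 'd', 'd']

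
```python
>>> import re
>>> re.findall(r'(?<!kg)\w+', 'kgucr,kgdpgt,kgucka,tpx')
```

['kgucr', 'kgdpgt', 'kgucka', 'tpx']

The negative lookahead/lookbehind blocks any match where the forbidden context is present.
Walking the string: at [0:5] → 'kgucr'; at [6:12] → 'kgdpgt'; at [13:19] → 'kgucka'; at [20:23] → 'tpx'.
Since nothing is captured, `findall` lists the 4 matched substrings directly.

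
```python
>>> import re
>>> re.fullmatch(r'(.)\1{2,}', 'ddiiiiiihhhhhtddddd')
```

None

`fullmatch` succeeds only if the pattern covers the string from start to end.
Here the pattern can't cover the whole string, so the call returns None.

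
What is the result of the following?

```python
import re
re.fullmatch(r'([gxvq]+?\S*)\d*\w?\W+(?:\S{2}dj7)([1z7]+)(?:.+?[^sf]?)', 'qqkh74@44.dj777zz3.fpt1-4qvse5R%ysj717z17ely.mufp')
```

None

For `fullmatch`, every character of the input must be accounted for by the pattern.
Here the string isn't matched end-to-end, so the call returns None.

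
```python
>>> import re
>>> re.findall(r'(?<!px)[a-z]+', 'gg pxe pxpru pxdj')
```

The negative lookaround is zero-width — it rules out positions where the adjacent text would match, without consuming anything.
Since nothing is captured, `findall` lists the 4 matched substrings directly.

['gg', 'pxe', 'pxpru', 'pxdj']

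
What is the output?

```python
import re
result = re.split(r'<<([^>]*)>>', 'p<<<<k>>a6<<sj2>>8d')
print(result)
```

['p', '<<k', 'a6', 'sj2', '8d']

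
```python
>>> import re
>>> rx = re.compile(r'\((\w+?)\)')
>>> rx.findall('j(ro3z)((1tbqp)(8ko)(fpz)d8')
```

['ro3z', '1tbqp', '8ko', 'fpz']

Walking the string: at [1:7] match '(ro3z)', group 1 = 'ro3z'; at [8:15] match '(1tbqp)', group 1 = '1tbqp'; at [15:20] match '(8ko)', group 1 = '8ko'; at [20:25] match '(fpz)', group 1 = 'fpz'.
`findall` collects group 1 from each match (4 total).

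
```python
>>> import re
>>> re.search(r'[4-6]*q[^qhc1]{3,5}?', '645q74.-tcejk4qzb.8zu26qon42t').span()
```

(0, 7)

The pattern matches zero or more of a character in [4-6], then the literal 'q'; then 3 to 5 of any character except [qhc1] (lazy).
With the lazy modifier that quantifier settles for the fewest repetitions that let the rest of the pattern succeed (the atoms after it are unaffected and can still be greedy).
Unlike `match`, `search` isn't anchored — it looks for the pattern anywhere in the string.
The match spans [0:7] → '645q74.'.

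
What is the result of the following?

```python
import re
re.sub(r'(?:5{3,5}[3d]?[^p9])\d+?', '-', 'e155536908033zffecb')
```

'e1-08033zffecb'

Lazy quantifiers expand one character at a time until the remainder of the pattern can match.
`sub` substitutes '-' at each match site.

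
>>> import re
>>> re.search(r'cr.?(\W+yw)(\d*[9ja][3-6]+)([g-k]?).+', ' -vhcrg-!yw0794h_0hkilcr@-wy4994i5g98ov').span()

This matches the literal 'cr', then optionally any character; then one or more of a non-word character, then the literal 'yw' (captured); then zero or more of a digit, then one of [9ja], then one or more of a character in [3-6] (captured); then optionally a character in [g-k] (captured); then one or more of any character.
`re.search` tries every starting position until one works.
The match spans [4:39] → 'crg-!yw0794h_0hkilcr@-wy4994i5g98ov'.
Captured: group 1 = '-!yw', group 2 = '0794', group 3 = 'h'.

(4, 39)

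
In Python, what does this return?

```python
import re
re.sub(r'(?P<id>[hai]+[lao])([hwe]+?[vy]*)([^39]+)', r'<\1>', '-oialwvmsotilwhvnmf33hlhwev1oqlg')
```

This matches one or more of one of [hai], then one of [lao] (captured as 'id'); then one or more of one of [hwe] (lazy), then zero or more of one of [vy] (captured); then one or more of any character except [39] (captured).
Matches: at [2:19] → 'ialwvmsotilwhvnmf'; at [21:32] → 'hlhwev1oqlg'.
The replacement refers to a captured group, so each match is rewritten using its own captured text.

'-o<ial>33<hl>'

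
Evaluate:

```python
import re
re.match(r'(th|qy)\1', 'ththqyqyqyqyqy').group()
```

With `match`, the pattern is implicitly anchored at the beginning.
The match spans [0:4] → 'thth'.

'thth'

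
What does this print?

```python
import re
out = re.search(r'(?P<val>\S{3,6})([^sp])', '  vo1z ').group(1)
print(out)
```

vo1z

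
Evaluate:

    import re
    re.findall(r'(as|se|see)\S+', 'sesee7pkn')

Matches: at [0:9] match 'sesee7pkn', group 1 = 'se'.
With a single group, `findall` returns only what that group captured — 1 item.

['se']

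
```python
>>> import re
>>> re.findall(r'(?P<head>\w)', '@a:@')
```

The pattern matches a word character (captured as 'head').
Matches: at [1:2] match 'a', group 1 = 'a'.
One capturing group, so `findall` returns just the captured substring from the one match — 1 in all.

['a']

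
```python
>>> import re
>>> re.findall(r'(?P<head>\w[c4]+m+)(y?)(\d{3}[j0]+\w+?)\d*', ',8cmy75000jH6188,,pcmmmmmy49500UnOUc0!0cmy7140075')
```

Because the quantifier is non-greedy, it stops expanding at the earliest point where the rest of the pattern can succeed.
`findall` packs the 3 group values into a tuple for every match.

[('8cm', 'y', '75000jH'), ('pcmmmmm', 'y', '49500U'), ('0cm', 'y', '714007')]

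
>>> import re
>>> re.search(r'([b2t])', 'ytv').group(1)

't'

The pattern matches one of [b2t] (captured).
`re.search` scans for the first position where the pattern succeeds.
The match spans [1:2] → 't'.
Captured: group 1 = 't'.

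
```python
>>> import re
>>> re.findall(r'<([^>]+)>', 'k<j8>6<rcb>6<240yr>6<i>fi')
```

`findall` collects group 1 from each match (4 total).

['j8', 'rcb', '240yr', 'i']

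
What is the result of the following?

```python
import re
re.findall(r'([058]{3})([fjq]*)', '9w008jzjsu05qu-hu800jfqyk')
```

[('008', 'j'), ('800', 'jfq')]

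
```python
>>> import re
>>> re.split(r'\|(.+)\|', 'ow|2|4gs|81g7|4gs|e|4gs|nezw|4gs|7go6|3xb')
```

Matches to split on: at [2:38] → '|2|4gs|81g7|4gs|e|4gs|nezw|4gs|7go6|'.
The group in the pattern means `split` returns the separators' captures alongside the pieces.

['ow', '2|4gs|81g7|4gs|e|4gs|nezw|4gs|7go6', '3xb']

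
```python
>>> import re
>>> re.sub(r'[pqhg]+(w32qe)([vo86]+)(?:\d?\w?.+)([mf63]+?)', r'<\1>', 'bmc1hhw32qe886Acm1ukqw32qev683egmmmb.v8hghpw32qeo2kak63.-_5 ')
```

Pattern: one or more of one of [pqhg]; then the literal 'w32', then the literal 'qe' (captured); then one or more of one of [vo86] (captured); then optionally a digit, then optionally a word character, then one or more of any character (non-capturing group); then one or more of one of [mf63] (lazy) (captured).
`\1` in the replacement pulls in group 1's text for each match.

'bmc1<w32qe>.-_5 '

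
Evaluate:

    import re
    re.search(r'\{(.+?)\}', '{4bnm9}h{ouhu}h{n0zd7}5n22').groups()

('4bnm9',)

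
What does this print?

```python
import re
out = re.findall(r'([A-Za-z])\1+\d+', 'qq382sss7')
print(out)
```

['q', 's']

A backreference is literal: `\1` must see the identical characters the first group matched.
Scanning left to right: at [0:5] match 'qq382', group 1 = 'q'; at [5:9] match 'sss7', group 1 = 's'.
`findall` collects group 1 from each match (2 total).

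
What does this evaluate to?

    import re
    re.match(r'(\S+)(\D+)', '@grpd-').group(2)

'-'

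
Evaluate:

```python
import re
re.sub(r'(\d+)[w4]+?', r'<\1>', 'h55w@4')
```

'h<55>@4'

This matches one or more of a digit (captured); then one or more of one of [w4] (lazy).
Matches: at [1:4] → '55w'.
`\1` in the replacement pulls in group 1's text for each match.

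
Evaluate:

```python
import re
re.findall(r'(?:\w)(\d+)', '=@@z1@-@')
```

The pattern matches a word character (non-capturing group); then one or more of a digit (captured).
Matches: at [3:5] match 'z1', group 1 = '1'.
With a single group, `findall` returns only what that group captured — 1 item.

['1']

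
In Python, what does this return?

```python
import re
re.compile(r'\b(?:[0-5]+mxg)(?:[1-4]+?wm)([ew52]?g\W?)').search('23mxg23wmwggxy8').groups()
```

The match spans [0:11] → '23mxg23wmwg'.
Captured: group 1 = 'wg'.

('wg',)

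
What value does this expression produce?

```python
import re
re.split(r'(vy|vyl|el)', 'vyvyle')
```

['', 'vy', '', 'vy', 'le']

Alternation tries branches left to right and keeps the first one that lets the overall match succeed at that position.
Matches to split on: at [0:2] → 'vy'; at [2:4] → 'vy'.
With a capturing group present, the delimiter's captured portion is kept in the result list.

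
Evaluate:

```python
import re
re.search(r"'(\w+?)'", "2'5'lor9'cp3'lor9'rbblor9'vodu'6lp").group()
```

`re.search` scans for the first position where the pattern succeeds.
The match spans [1:4] → "'5'".
Captured: group 1 = '5'.

"'5'"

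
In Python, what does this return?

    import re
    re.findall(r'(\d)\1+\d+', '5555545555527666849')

['5']

A backreference is literal: `\1` must see the identical characters the first group matched.
Because there's exactly one group, `findall` drops the full match and keeps group 1 from the one hit.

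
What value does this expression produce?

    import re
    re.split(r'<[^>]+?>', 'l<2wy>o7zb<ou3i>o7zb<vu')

['l', 'o7zb', 'o7zb<vu']

Matches to split on: at [1:6] → '<2wy>'; at [10:16] → '<ou3i>'.
Each match becomes a cut point; 3 segments remain.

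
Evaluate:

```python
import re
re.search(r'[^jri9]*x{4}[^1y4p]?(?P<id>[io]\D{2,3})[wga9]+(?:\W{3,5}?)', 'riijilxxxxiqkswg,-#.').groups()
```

The match spans [5:19] → 'lxxxxiqkswg,-#'.
Captured: group 1 = 'iqks'.

('iqks',)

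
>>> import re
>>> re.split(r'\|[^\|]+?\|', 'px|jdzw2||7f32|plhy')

['px', '', 'plhy']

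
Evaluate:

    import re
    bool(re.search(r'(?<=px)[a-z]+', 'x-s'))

The positive lookaround only admits positions where the adjacent text matches; those characters stay outside the span.
`re.search` tries every starting position until one works.
Here the pattern never matches, so the call returns None, and `bool(None)` is False.

False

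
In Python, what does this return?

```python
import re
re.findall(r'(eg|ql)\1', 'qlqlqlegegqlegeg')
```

A backreference is literal: `\1` must see the identical characters the first group matched.
With a single group, `findall` returns only what that group captured — 3 items.

['ql', 'eg', 'eg']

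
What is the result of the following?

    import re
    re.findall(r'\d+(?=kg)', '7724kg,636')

['7724']

Because the assertion is zero-width, the text it checks is not consumed and won't appear in the result.
Matches: at [0:4] → '7724'.
`findall` yields the raw match text (1 of them) because the pattern has no groups.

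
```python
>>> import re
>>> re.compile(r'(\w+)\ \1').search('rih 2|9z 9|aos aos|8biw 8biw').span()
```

(11, 18)

The backreference `\1` re-matches whatever the first group consumed, character for character.
The match spans [11:18] → 'aos aos'.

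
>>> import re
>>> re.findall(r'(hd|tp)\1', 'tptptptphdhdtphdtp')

['tp', 'tp', 'hd']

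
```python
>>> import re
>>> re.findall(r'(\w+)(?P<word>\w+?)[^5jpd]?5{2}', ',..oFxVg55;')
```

[('oFxV', 'g')]

Pattern: one or more of a word character (captured); then one or more of a word character (lazy) (captured as 'word'); then optionally any character except [5jpd], then exactly 2 of a literal '5'.
Matches: at [3:10] match 'oFxVg55', groups = ('oFxV', 'g').
Multiple groups make `findall` return tuples — one 2-tuple for the one match.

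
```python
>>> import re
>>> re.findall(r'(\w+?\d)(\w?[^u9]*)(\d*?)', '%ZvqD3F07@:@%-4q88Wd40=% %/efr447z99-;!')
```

[('ZvqD3', 'F07@:@%-4q88Wd40=% %/efr447z', ''), ('99', '-;!', '')]

Pattern: one or more of a word character (lazy), then a digit (captured); then optionally a word character, then zero or more of any character except [u9] (captured); then zero or more of a digit (lazy) (captured).
With the lazy modifier that quantifier settles for the fewest repetitions that let the rest of the pattern succeed (the atoms after it are unaffected and can still be greedy).
Walking the string: at [1:34] match 'ZvqD3F07@:@%-4q88Wd40=% %/efr447z', groups = ('ZvqD3', 'F07@:@%-4q88Wd40=% %/efr447z', ''); at [34:39] match '99-;!', groups = ('99', '-;!', '').
3 groups means each result is a tuple of 3 captured strings — 2 here.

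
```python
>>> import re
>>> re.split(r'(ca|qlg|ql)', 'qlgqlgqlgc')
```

['', 'qlg', '', 'qlg', '', 'qlg', 'c']

The regex engine tests alternatives in the order written; an earlier branch that matches wins even if a later one would match more.
Matches to split on: at [0:3] → 'qlg'; at [3:6] → 'qlg'; at [6:9] → 'qlg'.
With a capturing group present, the delimiter's captured portion is kept in the result list.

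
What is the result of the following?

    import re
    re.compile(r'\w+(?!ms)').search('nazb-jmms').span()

The negative lookahead/lookbehind blocks any match where the forbidden context is present.
The match spans [0:4] → 'nazb'.

(0, 4)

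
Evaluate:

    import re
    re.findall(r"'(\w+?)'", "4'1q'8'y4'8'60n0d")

With a single group, `findall` returns only what that group captured — 2 items.

['1q', 'y4']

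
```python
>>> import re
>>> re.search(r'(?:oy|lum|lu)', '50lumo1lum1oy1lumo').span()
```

(2, 5)

Alternation isn't longest-match — the leftmost alternative that fits at this position is chosen.
The match spans [2:5] → 'lum'.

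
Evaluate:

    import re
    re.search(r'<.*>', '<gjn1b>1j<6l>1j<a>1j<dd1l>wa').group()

'<gjn1b>1j<6l>1j<a>1j<dd1l>'

The match spans [0:26] → '<gjn1b>1j<6l>1j<a>1j<dd1l>'.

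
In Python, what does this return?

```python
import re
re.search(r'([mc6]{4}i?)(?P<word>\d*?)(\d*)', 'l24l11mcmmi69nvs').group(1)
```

The match spans [6:13] → 'mcmmi69'.
Captured: group 1 = 'mcmmi', group 2 = '', group 3 = '69'.

'mcmmi'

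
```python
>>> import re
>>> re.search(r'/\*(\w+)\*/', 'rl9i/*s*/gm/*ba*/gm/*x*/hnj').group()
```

The match spans [4:9] → '/*s*/'.

'/*s*/'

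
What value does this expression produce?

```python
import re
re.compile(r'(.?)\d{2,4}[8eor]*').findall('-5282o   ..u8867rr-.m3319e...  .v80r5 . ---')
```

Pattern: optionally any character (captured); then 2 to 4 of a digit, then zero or more of one of [8eor].
`findall` collects group 1 from each match (4 total).

['-', 'u', 'm', 'v']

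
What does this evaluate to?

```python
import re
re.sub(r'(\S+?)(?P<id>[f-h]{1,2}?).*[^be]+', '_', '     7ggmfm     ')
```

'     _'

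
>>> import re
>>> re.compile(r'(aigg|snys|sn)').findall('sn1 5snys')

['sn', 'snys']

Alternation tries branches left to right and keeps the first one that lets the overall match succeed at that position.
Walking the string: at [0:2] match 'sn', group 1 = 'sn'; at [5:9] match 'snys', group 1 = 'snys'.
One capturing group, so `findall` returns just the captured substring from each match — 2 in all.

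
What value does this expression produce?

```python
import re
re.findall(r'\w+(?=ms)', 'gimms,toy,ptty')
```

['gim']

The `(?=…)`/`(?<=…)` assertion just peeks at neighbouring text; it doesn't advance the match position.
Walking the string: at [0:3] → 'gim'.
No capturing groups, so `findall` returns the 1 full match string.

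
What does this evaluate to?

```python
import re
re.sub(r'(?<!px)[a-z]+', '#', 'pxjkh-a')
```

The negative lookaround is zero-width — it rules out positions where the adjacent text would match, without consuming anything.
Matches: at [0:5] → 'pxjkh'; at [6:7] → 'a'.
Every occurrence is swapped for '#'.

'#-#'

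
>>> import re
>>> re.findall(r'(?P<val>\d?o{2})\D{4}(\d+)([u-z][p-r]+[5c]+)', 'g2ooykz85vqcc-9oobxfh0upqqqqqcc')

[('9oo', '0', 'upqqqqqcc')]

With 3 capturing groups, `findall` returns a 3-tuple per match.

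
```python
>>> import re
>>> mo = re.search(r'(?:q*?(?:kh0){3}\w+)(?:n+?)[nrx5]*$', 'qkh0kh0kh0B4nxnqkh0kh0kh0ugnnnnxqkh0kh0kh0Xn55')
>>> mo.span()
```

(0, 46)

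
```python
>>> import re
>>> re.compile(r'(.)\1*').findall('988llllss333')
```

A backreference is literal: `\1` must see the identical characters the first group matched.
Matches: at [0:1] match '9', group 1 = '9'; at [1:3] match '88', group 1 = '8'; at [3:7] match 'llll', group 1 = 'l'; at [7:9] match 'ss', group 1 = 's'; at [9:12] match '333', group 1 = '3'.
Because there's exactly one group, `findall` drops the full match and keeps group 1 from each hit.

['9', '8', 'l', 's', '3']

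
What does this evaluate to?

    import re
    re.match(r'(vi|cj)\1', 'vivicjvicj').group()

`\1` has to match the exact text group 1 already captured.
With `match`, the pattern is implicitly anchored at the beginning.
The match spans [0:4] → 'vivi'.
Captured: group 1 = 'vi'.

'vivi'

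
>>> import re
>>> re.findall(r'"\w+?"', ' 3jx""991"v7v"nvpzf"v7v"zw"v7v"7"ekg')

Matches: at [5:10] → '"991"'; at [13:20] → '"nvpzf"'; at [23:27] → '"zw"'; at [30:33] → '"7"'.
`findall` yields the raw match text (4 of them) because the pattern has no groups.

['"991"', '"nvpzf"', '"zw"', '"7"']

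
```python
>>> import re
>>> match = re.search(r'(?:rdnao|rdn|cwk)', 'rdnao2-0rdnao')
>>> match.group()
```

'rdnao'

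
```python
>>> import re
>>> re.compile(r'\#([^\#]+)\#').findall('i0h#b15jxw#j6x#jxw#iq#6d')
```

['b15jxw', 'jxw']

`findall` collects group 1 from each match (2 total).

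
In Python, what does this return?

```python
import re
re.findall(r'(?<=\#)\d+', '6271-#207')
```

The `(?=…)`/`(?<=…)` assertion just peeks at neighbouring text; it doesn't advance the match position.
Walking the string: at [6:9] → '207'.
No capturing groups, so `findall` returns the 1 full match string.

['207']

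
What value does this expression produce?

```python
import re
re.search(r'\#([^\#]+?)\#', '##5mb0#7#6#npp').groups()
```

('5mb0',)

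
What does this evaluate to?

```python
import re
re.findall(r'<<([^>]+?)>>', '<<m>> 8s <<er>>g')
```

['m', 'er']

With a single group, `findall` returns only what that group captured — 2 items.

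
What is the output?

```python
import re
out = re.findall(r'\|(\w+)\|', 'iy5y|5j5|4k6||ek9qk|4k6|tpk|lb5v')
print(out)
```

`findall` collects group 1 from each match (3 total).

['5j5', 'ek9qk', 'tpk']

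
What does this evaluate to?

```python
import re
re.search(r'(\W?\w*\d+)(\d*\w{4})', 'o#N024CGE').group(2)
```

'4CGE'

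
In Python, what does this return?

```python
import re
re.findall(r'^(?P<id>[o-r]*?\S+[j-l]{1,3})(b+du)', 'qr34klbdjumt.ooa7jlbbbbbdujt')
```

`findall` packs the 2 group values into a tuple for every match.

[('qr34klbdjumt.ooa7jl', 'bbbbbdu')]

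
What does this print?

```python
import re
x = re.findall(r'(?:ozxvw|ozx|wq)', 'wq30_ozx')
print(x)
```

Scanning left to right: at [0:2] → 'wq'; at [5:8] → 'ozx'.
With no groups in the pattern, `findall` gives back each whole match — 2 here.

['wq', 'ozx']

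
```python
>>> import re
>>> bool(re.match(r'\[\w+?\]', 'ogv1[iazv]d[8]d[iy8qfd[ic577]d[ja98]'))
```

`re.match` won't scan ahead — the pattern has to work from the very first character.
Here the string doesn't start with a match, so the call returns None, and `bool(None)` is False.

False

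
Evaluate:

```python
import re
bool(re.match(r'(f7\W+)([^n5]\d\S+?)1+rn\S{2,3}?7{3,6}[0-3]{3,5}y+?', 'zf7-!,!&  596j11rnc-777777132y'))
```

False

`match` is anchored at position 0; if the pattern doesn't fit there, it returns None.
Here the string doesn't start with a match, so the call returns None, and `bool(None)` is False.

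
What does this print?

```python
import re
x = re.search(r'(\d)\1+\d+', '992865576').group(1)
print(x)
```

9

The match spans [0:9] → '992865576'.
Captured: group 1 = '9'.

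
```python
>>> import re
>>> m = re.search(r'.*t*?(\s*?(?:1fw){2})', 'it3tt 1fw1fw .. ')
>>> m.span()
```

(0, 12)

The match spans [0:12] → 'it3tt 1fw1fw'.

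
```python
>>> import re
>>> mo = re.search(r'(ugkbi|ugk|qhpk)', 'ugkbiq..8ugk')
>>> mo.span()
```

(0, 5)

Alternation isn't longest-match — the leftmost alternative that fits at this position is chosen.
`search` walks the string left to right and returns the first match it finds.
The match spans [0:5] → 'ugkbi'.
Captured: group 1 = 'ugkbi'.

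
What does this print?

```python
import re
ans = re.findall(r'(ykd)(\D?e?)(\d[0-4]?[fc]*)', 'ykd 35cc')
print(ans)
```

[('ykd', ' ', '3')]

This matches the literal 'y', then the literal 'kd' (captured); then optionally a non-digit, then optionally the literal 'e' (captured); then a digit, then optionally a character in [0-4], then zero or more of one of [fc] (captured).
`findall` packs the 3 group values into a tuple for every match.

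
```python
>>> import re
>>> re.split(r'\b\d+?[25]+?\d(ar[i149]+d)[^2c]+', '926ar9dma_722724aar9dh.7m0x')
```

This matches a word boundary (`\b`, zero-width); then one or more of a digit (lazy); then one or more of one of [25] (lazy), then a digit; then the literal 'ar', then one or more of one of [i149], then the literal 'd' (captured); then one or more of any character except [2c].
The group in the pattern means `split` returns the separators' captures alongside the pieces.

['', 'ar9d', '22724aar9dh.7m0x']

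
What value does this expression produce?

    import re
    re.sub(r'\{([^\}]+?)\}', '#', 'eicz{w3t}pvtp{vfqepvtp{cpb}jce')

'eicz#pvtp#jce'

Each match is replaced by '#'.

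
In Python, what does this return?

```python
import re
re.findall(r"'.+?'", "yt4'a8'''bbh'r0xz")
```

["'a8'", "''bbh'"]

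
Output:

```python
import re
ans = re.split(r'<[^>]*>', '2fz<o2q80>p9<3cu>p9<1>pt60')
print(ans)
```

['2fz', 'p9', 'p9', 'pt60']

Splitting on the pattern gives 4 pieces.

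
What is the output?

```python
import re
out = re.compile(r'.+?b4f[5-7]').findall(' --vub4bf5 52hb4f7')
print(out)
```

This matches one or more of any character (lazy); then the literal 'b4f', then a character in [5-7].
Scanning left to right: at [0:18] → ' --vub4bf5 52hb4f7'.
Since nothing is captured, `findall` lists the 1 matched substring directly.

[' --vub4bf5 52hb4f7']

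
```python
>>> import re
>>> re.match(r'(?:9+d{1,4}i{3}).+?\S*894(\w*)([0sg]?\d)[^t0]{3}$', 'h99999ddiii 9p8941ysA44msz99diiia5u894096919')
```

None

The pattern matches one or more of a literal '9', then 1 to 4 of the literal 'd', then exactly 3 of the literal 'i' (non-capturing group); then one or more of any character (lazy); then zero or more of a non-whitespace character, then the literal '894'; then zero or more of a word character (captured); then optionally one of [0sg], then a digit (captured); then exactly 3 of any character except [t0]; then anchored at the end.
`re.match` only tries the pattern at the start of the string.
Here the pattern fails at index 0, so the call returns None.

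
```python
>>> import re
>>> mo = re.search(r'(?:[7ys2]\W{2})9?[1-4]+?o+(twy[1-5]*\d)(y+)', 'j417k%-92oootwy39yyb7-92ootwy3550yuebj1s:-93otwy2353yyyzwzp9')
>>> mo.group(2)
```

The match spans [39:55] → 's:-93otwy2353yyy'.
Captured: group 1 = 'twy2353', group 2 = 'yyy'.

'yyy'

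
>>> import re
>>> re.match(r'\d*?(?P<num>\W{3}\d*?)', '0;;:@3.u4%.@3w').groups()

(';;:',)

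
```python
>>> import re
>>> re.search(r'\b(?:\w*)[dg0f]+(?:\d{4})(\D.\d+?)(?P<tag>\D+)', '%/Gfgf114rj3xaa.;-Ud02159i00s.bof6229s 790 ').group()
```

'Ud02159i00s.bof'

Pattern: a word boundary (`\b`, zero-width); then zero or more of a word character (non-capturing group); then one or more of one of [dg0f]; then exactly 4 of a digit (non-capturing group); then a non-digit, then any character, then one or more of a digit (lazy) (captured); then one or more of a non-digit (captured as 'tag').
`re.search` tries every starting position until one works.
The match spans [18:33] → 'Ud02159i00s.bof'.
Captured: group 1 = 'i00', group 2 = 's.bof'.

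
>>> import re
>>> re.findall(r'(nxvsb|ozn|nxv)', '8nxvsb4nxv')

['nxvsb', 'nxv']

Alternation isn't longest-match — the leftmost alternative that fits at this position is chosen.
Matches: at [1:6] match 'nxvsb', group 1 = 'nxvsb'; at [7:10] match 'nxv', group 1 = 'nxv'.
With a single group, `findall` returns only what that group captured — 2 items.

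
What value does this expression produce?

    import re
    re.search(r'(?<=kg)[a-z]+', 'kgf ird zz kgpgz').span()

The positive lookaround only admits positions where the adjacent text matches; those characters stay outside the span.
`re.search` tries every starting position until one works.
The match spans [2:3] → 'f'.

(2, 3)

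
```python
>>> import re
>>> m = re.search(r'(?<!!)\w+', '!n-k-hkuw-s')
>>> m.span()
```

(3, 4)

The negative lookaround is zero-width — it rules out positions where the adjacent text would match, without consuming anything.
`re.search` scans for the first position where the pattern succeeds.
The match spans [3:4] → 'k'.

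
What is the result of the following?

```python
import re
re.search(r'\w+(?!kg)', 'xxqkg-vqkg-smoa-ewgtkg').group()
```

'xxqkg'

A negative assertion filters positions out without eating any characters.
`re.search` tries every starting position until one works.
The match spans [0:5] → 'xxqkg'.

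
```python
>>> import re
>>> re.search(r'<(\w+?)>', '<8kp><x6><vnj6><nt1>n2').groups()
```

`search` walks the string left to right and returns the first match it finds.
The match spans [0:5] → '<8kp>'.
Captured: group 1 = '8kp'.

('8kp',)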